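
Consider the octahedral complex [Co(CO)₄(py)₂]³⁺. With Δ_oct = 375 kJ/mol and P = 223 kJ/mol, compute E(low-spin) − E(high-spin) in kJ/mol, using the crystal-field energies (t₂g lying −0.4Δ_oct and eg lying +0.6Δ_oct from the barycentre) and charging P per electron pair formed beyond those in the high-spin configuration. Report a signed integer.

-304

Ligand charges: 4×(+0) from CO and 2×(+0) from py sum to +0; with overall charge +3, Co is +3.
Co³⁺: group 9, so d-count = 9 − 3 = 6.
In the high-spin limit (t₂g⁴ eg²) the orbital term is -0.4Δ_oct = -150 kJ/mol, with no excess pairing.
For low-spin the configuration is t₂g⁶ eg⁰: orbital energy -2.4 × 375 = -900 kJ/mol, and 2 additional pairs relative to high-spin add 446 kJ/mol, giving -454 kJ/mol.
E(LS) − E(HS) = -454 − (-150) = -304 kJ/mol.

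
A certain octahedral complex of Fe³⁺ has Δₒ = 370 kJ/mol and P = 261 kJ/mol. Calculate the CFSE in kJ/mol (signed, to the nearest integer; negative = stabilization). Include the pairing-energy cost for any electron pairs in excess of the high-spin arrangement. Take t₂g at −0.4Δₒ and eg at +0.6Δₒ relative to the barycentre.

-218

Group 8 minus oxidation state +3 gives a d⁵ configuration for Fe³⁺.
Since Δₒ = 370 kJ/mol > P = 261 kJ/mol, the complex adopts the low-spin configuration.
Configuration: t₂g⁵ eg⁰.
Orbital CFSE = -2.0Δₒ = -2.0 × 370 = -740 kJ/mol.
Excess pairs vs high-spin: 2 − 0 = 2; pairing cost = +522 kJ/mol.
Net CFSE = -740 + 522 = -218 kJ/mol.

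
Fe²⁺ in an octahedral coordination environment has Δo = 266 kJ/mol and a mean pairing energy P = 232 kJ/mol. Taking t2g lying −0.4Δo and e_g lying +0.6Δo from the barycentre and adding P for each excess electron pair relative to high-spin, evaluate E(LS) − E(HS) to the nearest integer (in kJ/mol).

-68

Fe is in group 8, so Fe²⁺ is d⁶ (8 − 2 = 6).
High-spin: t2g^4 e_g^2, CFSE = -0.4Δo = -106 kJ/mol.
Low-spin t2g^6 e_g^0 gives -2.4Δo = -638 kJ/mol, but forming 2 extra pairs costs 2P = 464 kJ/mol, so E(LS) = -638 + 464 = -174 kJ/mol.
E(LS) − E(HS) = -174 − (-106) = -68 kJ/mol.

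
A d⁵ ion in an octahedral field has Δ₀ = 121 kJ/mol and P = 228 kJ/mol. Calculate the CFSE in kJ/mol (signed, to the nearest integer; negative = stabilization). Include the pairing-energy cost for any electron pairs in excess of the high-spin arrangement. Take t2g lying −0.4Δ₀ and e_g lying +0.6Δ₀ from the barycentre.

Since Δ₀ = 121 kJ/mol < P = 228 kJ/mol, the complex adopts the high-spin configuration.
Configuration: t2g^3 e_g^2.
Orbital CFSE = 0.0Δ₀ = 0.0 × 121 = 0 kJ/mol.
High-spin has no excess pairs, so no pairing correction applies.

0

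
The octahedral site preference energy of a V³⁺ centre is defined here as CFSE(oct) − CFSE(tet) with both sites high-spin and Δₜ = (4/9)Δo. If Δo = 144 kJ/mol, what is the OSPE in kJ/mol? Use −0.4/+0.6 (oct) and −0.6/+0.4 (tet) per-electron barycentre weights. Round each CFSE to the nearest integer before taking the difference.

-38

V sits in group 5; removing 3 electrons leaves V³⁺ with 5 − 3 = 2 d electrons.
In an octahedral site d² (HS) is t2g^2 e_g^0, giving CFSE(oct) = -0.8Δo = -115 kJ/mol.
Tetrahedral e^2 t2^0 gives -1.2Δₜ = -1.2 × (4/9) × 144 = -77 kJ/mol.
Subtracting, OSPE = -115 − (-77) = -38 kJ/mol.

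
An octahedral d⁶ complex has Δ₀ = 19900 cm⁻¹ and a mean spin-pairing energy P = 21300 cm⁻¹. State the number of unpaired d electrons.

With Δ₀ < P the complex is high-spin.
Filling d⁶ accordingly: t₂g⁴ eg².
Unpaired electrons: 4.

4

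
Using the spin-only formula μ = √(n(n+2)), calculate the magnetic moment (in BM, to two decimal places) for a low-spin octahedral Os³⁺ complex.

1.73 BM

Os³⁺: group 8, so d-count = 8 − 3 = 5.
Configuration: t2g^5 e_g^0 → 1 unpaired electron.
μ(spin-only) = √[1(1+2)] = √3 ≈ 1.73 BM.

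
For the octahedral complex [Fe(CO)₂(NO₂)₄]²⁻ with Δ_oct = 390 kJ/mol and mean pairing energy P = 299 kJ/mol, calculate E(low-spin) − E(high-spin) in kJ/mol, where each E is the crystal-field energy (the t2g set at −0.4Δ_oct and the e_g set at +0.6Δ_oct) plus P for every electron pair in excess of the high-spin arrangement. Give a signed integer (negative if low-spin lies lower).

-182

Ligand charges: 2×(+0) from CO and 4×(-1) from NO₂⁻ sum to -4; with overall charge -2, Fe is +2.
Fe²⁺: group 8, so d-count = 8 − 2 = 6.
High-spin d⁶ fills as t2g^4 e_g^2 with CFSE 4(−0.4) + 2(+0.6) = -0.4Δ_oct = -156 kJ/mol.
Low-spin t2g^6 e_g^0 gives -2.4Δ_oct = -936 kJ/mol, but forming 2 extra pairs costs 2P = 598 kJ/mol, so E(LS) = -936 + 598 = -338 kJ/mol.
Thus E(LS) − E(HS) = -182 kJ/mol.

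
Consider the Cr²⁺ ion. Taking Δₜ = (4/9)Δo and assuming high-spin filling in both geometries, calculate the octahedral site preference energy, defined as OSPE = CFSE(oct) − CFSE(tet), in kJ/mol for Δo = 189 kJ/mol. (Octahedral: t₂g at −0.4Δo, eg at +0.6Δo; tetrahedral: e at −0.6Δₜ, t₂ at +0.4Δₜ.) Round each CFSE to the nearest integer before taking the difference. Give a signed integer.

-79

Group 6 minus oxidation state +2 gives a d⁴ configuration for Cr²⁺.
Octahedral high-spin t2g^3 e_g^1: CFSE = -0.6 × 189 = -113 kJ/mol.
Tetrahedral e^2 t2^2 gives -0.4Δₜ = -0.4 × (4/9) × 189 = -34 kJ/mol.
Subtracting, OSPE = -113 − (-34) = -79 kJ/mol.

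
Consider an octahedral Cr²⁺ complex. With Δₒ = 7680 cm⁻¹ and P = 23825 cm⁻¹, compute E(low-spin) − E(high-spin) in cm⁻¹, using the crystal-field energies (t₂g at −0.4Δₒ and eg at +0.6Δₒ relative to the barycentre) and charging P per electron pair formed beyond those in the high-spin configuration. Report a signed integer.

Cr is in group 6, so Cr²⁺ is d⁴ (6 − 2 = 4).
High-spin: t₂g³ eg¹, CFSE = -0.6Δₒ = -4608 cm⁻¹.
Low-spin t₂g⁴ eg⁰ gives -1.6Δₒ = -12288 cm⁻¹, but forming 1 extra pair costs 1P = 23825 cm⁻¹, so E(LS) = -12288 + 23825 = 11537 cm⁻¹.
Thus E(LS) − E(HS) = 16145 cm⁻¹.

16145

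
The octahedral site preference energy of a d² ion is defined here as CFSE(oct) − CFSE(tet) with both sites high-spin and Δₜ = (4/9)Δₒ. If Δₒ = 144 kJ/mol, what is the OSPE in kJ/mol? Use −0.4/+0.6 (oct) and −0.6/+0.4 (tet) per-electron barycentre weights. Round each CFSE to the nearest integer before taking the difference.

-38

Octahedral high-spin t2g^2 e_g^0: CFSE = -0.8 × 144 = -115 kJ/mol.
In a tetrahedral site the filling is e^2 t2^0: CFSE(tet) = -1.2Δₜ = -1.2 × (4/9)(144) = -77 kJ/mol.
OSPE = -115 − (-77) = -38 kJ/mol.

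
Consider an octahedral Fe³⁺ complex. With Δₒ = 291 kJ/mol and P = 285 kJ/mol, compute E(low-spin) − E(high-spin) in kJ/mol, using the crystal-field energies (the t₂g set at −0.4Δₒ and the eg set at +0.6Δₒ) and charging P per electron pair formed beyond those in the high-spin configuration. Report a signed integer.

-12

Fe³⁺: group 8, so d-count = 8 − 3 = 5.
High-spin: t₂g³ eg², CFSE = 0.0Δₒ = 0 kJ/mol.
For low-spin the configuration is t₂g⁵ eg⁰: orbital energy -2.0 × 291 = -582 kJ/mol, and 2 additional pairs relative to high-spin add 570 kJ/mol, giving -12 kJ/mol.
Thus E(LS) − E(HS) = -12 kJ/mol.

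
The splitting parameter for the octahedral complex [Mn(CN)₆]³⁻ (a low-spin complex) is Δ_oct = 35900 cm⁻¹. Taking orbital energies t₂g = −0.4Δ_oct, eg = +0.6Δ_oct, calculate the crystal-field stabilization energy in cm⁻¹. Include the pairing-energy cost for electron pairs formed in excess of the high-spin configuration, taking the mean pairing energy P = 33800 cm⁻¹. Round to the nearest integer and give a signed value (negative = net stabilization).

-23640

Each CN⁻ contributes -1; 6 × (-1) = -6. With overall charge -3, Mn is in the +3 oxidation state.
Mn sits in group 7; removing 3 electrons leaves Mn³⁺ with 7 − 3 = 4 d electrons.
Configuration: t₂g⁴ eg⁰.
CFSE(orbital) = 4×(-0.4Δ_oct) + 0×(0.6Δ_oct) = -1.6Δ_oct; with Δ_oct = 35900 cm⁻¹ that is -57440 cm⁻¹.
Pairing penalty: 1 pair vs 0 in the high-spin reference → 1 extra × P = 33800 cm⁻¹.
Overall CFSE = -57440 + 33800 = -23640 cm⁻¹.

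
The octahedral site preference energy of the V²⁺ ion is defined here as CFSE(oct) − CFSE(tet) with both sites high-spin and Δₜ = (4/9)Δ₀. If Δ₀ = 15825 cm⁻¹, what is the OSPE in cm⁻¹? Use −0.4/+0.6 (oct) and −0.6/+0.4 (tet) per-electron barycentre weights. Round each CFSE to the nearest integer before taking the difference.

-13363

Group 5 minus oxidation state +2 gives a d³ configuration for V²⁺.
In an octahedral site d³ (HS) is t2g^3 e_g^0, giving CFSE(oct) = -1.2Δ₀ = -18990 cm⁻¹.
Tetrahedral e^2 t2^1 gives -0.8Δₜ = -0.8 × (4/9) × 15825 = -5627 cm⁻¹.
OSPE = CFSE(oct) − CFSE(tet) = -18990 − (-5627) = -13363 cm⁻¹.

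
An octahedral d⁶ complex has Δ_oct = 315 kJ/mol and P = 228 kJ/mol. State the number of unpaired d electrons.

0

Here Δ_oct > P (315 > 228), so the low-spin state is favoured.
Filling d⁶ accordingly: t₂g⁶ eg⁰.
Unpaired electrons: 0.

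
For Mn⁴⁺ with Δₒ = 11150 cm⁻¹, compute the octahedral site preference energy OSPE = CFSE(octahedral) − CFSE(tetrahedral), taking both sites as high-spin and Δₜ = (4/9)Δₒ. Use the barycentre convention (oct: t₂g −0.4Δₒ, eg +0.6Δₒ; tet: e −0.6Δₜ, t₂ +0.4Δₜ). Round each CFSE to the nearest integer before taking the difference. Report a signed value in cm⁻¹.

Mn sits in group 7; removing 4 electrons leaves Mn⁴⁺ with 7 − 4 = 3 d electrons.
Octahedral high-spin t₂g³ eg⁰: CFSE = -1.2 × 11150 = -13380 cm⁻¹.
Tetrahedral: e² t₂¹, CFSE = 2(−0.6) + 1(+0.4) = -0.8Δₜ = -0.8 × (4/9) × 11150 = -3964 cm⁻¹.
Subtracting, OSPE = -13380 − (-3964) = -9416 cm⁻¹.

-9416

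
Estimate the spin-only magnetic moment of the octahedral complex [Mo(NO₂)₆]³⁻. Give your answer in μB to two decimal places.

Each NO₂⁻ contributes -1; 6 × (-1) = -6. With overall charge -3, Mo is in the +3 oxidation state.
Mo³⁺: group 6, so d-count = 6 − 3 = 3.
For octahedral d³ the high- and low-spin configurations coincide.
Configuration: t2g^3 e_g^0 → 3 unpaired electrons.
μ(spin-only) = √[3(3+2)] = √15 ≈ 3.87 μB.

3.87 μB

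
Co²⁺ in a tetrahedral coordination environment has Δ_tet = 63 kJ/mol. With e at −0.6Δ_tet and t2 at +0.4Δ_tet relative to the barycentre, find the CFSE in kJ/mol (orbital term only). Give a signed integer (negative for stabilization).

Co²⁺: group 9, so d-count = 9 − 2 = 7.
Tetrahedral fields are weak (Δₜ ≈ 4/9 Δₒ), so electrons fill high-spin.
The d⁷ electrons fill as e^4 t2^3.
The orbital stabilization is -1.2Δ_tet = -1.2 × 63 = -76 kJ/mol.

-76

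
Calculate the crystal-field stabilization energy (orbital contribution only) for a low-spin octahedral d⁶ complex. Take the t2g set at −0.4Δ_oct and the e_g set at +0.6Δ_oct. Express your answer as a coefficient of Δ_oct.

-2.4 Δ_oct

Configuration: t2g^6 e_g^0.
CFSE = 6(-0.4Δ_oct) + 0(0.6Δ_oct) = -2.4Δ_oct + 0.0Δ_oct = -2.4Δ_oct.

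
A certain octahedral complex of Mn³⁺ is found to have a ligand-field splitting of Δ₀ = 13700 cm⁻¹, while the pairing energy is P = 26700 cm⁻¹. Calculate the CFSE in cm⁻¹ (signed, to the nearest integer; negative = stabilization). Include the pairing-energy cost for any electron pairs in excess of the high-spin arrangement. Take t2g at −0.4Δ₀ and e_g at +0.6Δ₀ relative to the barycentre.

Group 7 minus oxidation state +3 gives a d⁴ configuration for Mn³⁺.
Since Δ₀ = 13700 cm⁻¹ < P = 26700 cm⁻¹, the complex adopts the high-spin configuration.
Filling d⁴ accordingly: t2g^3 e_g^1.
Orbital CFSE = -0.6Δ₀ = -0.6 × 13700 = -8220 cm⁻¹.
High-spin has no excess pairs, so no pairing correction applies.

-8220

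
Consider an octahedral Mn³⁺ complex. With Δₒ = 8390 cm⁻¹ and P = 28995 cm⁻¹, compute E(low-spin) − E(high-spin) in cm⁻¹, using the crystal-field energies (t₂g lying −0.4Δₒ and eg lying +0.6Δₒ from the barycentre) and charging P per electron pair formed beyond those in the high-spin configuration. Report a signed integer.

20605

Mn is in group 7, so Mn³⁺ is d⁴ (7 − 3 = 4).
In the high-spin limit (t₂g³ eg¹) the orbital term is -0.6Δₒ = -5034 cm⁻¹, with no excess pairing.
Low-spin: t₂g⁴ eg⁰, orbital CFSE = -1.6Δₒ = -13424 cm⁻¹; plus 1 excess pair × P = +28995 cm⁻¹; total 15571 cm⁻¹.
Thus E(LS) − E(HS) = 20605 cm⁻¹.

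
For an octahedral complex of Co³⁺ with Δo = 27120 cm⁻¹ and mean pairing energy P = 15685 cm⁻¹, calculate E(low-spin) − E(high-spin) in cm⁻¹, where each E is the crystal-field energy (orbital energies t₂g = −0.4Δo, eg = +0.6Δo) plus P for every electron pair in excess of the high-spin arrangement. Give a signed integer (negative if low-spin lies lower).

-22870

Co is in group 9, so Co³⁺ is d⁶ (9 − 3 = 6).
In the high-spin limit (t₂g⁴ eg²) the orbital term is -0.4Δo = -10848 cm⁻¹, with no excess pairing.
Low-spin t₂g⁶ eg⁰ gives -2.4Δo = -65088 cm⁻¹, but forming 2 extra pairs costs 2P = 31370 cm⁻¹, so E(LS) = -65088 + 31370 = -33718 cm⁻¹.
The difference is -33718 − (-10848) = -22870 cm⁻¹, so low-spin lies lower.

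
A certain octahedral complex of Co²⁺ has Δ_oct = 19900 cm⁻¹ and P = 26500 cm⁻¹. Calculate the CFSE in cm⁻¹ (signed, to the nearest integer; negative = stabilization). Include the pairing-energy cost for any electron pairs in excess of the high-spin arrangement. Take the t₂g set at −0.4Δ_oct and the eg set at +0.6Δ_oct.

-15920

Co sits in group 9; removing 2 electrons leaves Co²⁺ with 9 − 2 = 7 d electrons.
With Δ_oct < P the complex is high-spin.
That gives t₂g⁵ eg².
Orbital CFSE = -0.8Δ_oct = -0.8 × 19900 = -15920 cm⁻¹.
High-spin has no excess pairs, so no pairing correction applies.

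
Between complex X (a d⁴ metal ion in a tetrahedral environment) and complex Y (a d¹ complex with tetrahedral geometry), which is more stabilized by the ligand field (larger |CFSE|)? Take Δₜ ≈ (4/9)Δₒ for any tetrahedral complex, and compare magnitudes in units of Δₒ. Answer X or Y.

X: Tetrahedral splitting is small, so the complex is high-spin; e^2 t2^2, CFSE = -0.4Δₜ ≈ -0.18Δₒ.
Y: Tetrahedral splitting is small, so the complex is high-spin; e¹ t₂⁰, CFSE = -0.6Δₜ ≈ -0.27Δₒ.
So Y has the larger |CFSE|.

Y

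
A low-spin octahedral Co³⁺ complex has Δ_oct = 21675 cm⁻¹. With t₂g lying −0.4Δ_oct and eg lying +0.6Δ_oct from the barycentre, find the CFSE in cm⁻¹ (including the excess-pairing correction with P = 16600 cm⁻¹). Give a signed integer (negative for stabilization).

Co sits in group 9; removing 3 electrons leaves Co³⁺ with 9 − 3 = 6 d electrons.
Configuration: t₂g⁶ eg⁰.
The orbital stabilization is -2.4Δ_oct = -2.4 × 21675 = -52020 cm⁻¹.
Pairing penalty: 3 pairs vs 1 in the high-spin reference → 2 extra × P = 33200 cm⁻¹.
Overall CFSE = -52020 + 33200 = -18820 cm⁻¹.

-18820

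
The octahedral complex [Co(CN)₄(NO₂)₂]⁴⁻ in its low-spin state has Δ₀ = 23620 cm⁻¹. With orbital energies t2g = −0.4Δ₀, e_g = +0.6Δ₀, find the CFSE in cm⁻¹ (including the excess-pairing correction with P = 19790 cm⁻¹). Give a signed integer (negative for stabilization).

Ligand charges: 4×(-1) from CN⁻ and 2×(-1) from NO₂⁻ sum to -6; with overall charge -4, Co is +2.
Group 9 minus oxidation state +2 gives a d⁷ configuration for Co²⁺.
Configuration: t2g^6 e_g^1.
CFSE(orbital) = 6×(-0.4Δ₀) + 1×(0.6Δ₀) = -1.8Δ₀; with Δ₀ = 23620 cm⁻¹ that is -42516 cm⁻¹.
Relative to high-spin t2g^5 e_g^2 (2 paired), the low-spin configuration has 1 additional pair, contributing +1 × 19790 = +19790 cm⁻¹.
Net CFSE = -42516 + 19790 = -22726 cm⁻¹.

-22726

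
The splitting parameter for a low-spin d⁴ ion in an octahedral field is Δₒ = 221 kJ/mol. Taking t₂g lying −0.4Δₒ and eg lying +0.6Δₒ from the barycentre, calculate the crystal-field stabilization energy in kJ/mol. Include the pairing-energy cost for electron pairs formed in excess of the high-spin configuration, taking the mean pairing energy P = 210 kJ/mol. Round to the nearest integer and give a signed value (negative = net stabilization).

-144

The d⁴ electrons fill as t₂g⁴ eg⁰.
Orbital CFSE = 4(-0.4) + 0(0.6) = -1.6Δₒ = -1.6 × 221 = -354 kJ/mol.
Pairing penalty: 1 pair vs 0 in the high-spin reference → 1 extra × P = 210 kJ/mol.
Overall CFSE = -354 + 210 = -144 kJ/mol.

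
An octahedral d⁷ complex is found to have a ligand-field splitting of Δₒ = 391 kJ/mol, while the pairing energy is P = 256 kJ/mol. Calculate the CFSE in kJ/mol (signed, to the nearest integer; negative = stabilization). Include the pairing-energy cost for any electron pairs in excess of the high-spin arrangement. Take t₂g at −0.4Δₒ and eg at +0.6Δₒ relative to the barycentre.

-448

Since Δₒ = 391 kJ/mol > P = 256 kJ/mol, the complex adopts the low-spin configuration.
Filling d⁷ accordingly: t₂g⁶ eg¹.
Orbital CFSE = -1.8Δₒ = -1.8 × 391 = -704 kJ/mol.
Excess pairs vs high-spin: 3 − 2 = 1; pairing cost = +256 kJ/mol.
Net CFSE = -704 + 256 = -448 kJ/mol.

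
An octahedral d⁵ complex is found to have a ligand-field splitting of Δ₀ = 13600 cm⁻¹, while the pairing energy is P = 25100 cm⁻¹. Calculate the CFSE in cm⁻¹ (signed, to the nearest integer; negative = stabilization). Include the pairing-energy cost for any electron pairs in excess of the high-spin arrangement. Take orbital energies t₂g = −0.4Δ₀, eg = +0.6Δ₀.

0

Δ₀ < P, so pairing is avoided: the ground state is high-spin.
That gives t₂g³ eg².
Orbital CFSE = 0.0Δ₀ = 0.0 × 13600 = 0 cm⁻¹.
High-spin has no excess pairs, so no pairing correction applies.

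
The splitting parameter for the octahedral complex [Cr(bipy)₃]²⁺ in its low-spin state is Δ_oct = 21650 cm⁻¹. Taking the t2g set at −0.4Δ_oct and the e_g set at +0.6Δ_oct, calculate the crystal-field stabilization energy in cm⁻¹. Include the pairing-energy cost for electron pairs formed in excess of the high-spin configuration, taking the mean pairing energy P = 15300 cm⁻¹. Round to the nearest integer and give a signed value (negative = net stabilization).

-19340

bipy is neutral, so the +2 overall charge sits on Cr: oxidation state +2.
Cr²⁺: group 6, so d-count = 6 − 2 = 4.
Configuration: t2g^4 e_g^0.
The orbital stabilization is -1.6Δ_oct = -1.6 × 21650 = -34640 cm⁻¹.
Relative to high-spin t2g^3 e_g^1 (0 paired), the low-spin configuration has 1 additional pair, contributing +1 × 15300 = +15300 cm⁻¹.
Net CFSE = -34640 + 15300 = -19340 cm⁻¹.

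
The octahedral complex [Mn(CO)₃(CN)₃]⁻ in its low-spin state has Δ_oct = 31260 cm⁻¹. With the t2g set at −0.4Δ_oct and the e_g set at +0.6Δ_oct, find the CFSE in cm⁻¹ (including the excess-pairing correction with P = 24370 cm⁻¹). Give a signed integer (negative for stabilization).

Ligand charges: 3×(+0) from CO and 3×(-1) from CN⁻ sum to -3; with overall charge -1, Mn is +2.
Group 7 minus oxidation state +2 gives a d⁵ configuration for Mn²⁺.
Electron filling gives t2g^5 e_g^0.
Orbital CFSE = 5(-0.4) + 0(0.6) = -2.0Δ_oct = -2.0 × 31260 = -62520 cm⁻¹.
Pairing penalty: 2 pairs vs 0 in the high-spin reference → 2 extra × P = 48740 cm⁻¹.
Net CFSE = -62520 + 48740 = -13780 cm⁻¹.

-13780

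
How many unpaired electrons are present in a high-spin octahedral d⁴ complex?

Configuration: t₂g³ eg¹, giving 4 unpaired electrons.

4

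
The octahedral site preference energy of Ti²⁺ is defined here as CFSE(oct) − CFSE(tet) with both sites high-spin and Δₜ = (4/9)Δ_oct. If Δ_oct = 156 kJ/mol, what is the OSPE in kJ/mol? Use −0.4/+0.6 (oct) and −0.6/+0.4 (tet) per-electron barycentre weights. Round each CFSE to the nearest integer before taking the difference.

-42

Ti²⁺: group 4, so d-count = 4 − 2 = 2.
Octahedral (high-spin): t₂g² eg⁰, CFSE = 2(−0.4) + 0(+0.6) = -0.8Δ_oct = -0.8 × 156 = -125 kJ/mol.
Tetrahedral: e² t₂⁰, CFSE = 2(−0.6) + 0(+0.4) = -1.2Δₜ = -1.2 × (4/9) × 156 = -83 kJ/mol.
Subtracting, OSPE = -125 − (-83) = -42 kJ/mol.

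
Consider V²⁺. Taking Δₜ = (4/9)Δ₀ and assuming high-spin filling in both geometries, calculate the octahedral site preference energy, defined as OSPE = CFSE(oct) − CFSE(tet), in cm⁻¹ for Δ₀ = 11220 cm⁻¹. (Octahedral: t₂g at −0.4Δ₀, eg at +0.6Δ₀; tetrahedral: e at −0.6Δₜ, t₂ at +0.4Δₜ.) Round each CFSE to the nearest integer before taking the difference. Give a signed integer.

V sits in group 5; removing 2 electrons leaves V²⁺ with 5 − 2 = 3 d electrons.
In an octahedral site d³ (HS) is t2g^3 e_g^0, giving CFSE(oct) = -1.2Δ₀ = -13464 cm⁻¹.
In a tetrahedral site the filling is e^2 t2^1: CFSE(tet) = -0.8Δₜ = -0.8 × (4/9)(11220) = -3989 cm⁻¹.
OSPE = -13464 − (-3989) = -9475 cm⁻¹.

-9475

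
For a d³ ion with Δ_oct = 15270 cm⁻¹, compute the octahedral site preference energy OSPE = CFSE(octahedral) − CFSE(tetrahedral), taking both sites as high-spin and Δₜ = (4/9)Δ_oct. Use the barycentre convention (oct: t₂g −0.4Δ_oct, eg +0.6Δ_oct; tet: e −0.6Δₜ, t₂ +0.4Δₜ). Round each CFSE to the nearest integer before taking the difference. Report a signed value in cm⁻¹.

-12895

Octahedral (high-spin): t2g^3 e_g^0, CFSE = 3(−0.4) + 0(+0.6) = -1.2Δ_oct = -1.2 × 15270 = -18324 cm⁻¹.
Tetrahedral: e^2 t2^1, CFSE = 2(−0.6) + 1(+0.4) = -0.8Δₜ = -0.8 × (4/9) × 15270 = -5429 cm⁻¹.
OSPE = CFSE(oct) − CFSE(tet) = -18324 − (-5429) = -12895 cm⁻¹.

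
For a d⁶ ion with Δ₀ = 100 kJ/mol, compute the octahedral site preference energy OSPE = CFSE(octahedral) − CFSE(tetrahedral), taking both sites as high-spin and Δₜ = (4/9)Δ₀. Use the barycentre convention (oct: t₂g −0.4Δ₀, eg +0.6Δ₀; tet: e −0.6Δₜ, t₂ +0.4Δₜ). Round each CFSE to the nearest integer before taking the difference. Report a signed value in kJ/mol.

-13

In an octahedral site d⁶ (HS) is t₂g⁴ eg², giving CFSE(oct) = -0.4Δ₀ = -40 kJ/mol.
In a tetrahedral site the filling is e³ t₂³: CFSE(tet) = -0.6Δₜ = -0.6 × (4/9)(100) = -27 kJ/mol.
OSPE = CFSE(oct) − CFSE(tet) = -40 − (-27) = -13 kJ/mol.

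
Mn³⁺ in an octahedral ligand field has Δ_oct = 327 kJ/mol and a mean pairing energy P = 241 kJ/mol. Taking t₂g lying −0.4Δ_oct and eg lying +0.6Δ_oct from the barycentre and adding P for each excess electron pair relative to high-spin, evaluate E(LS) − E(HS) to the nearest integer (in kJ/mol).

Mn is in group 7, so Mn³⁺ is d⁴ (7 − 3 = 4).
High-spin d⁴ fills as t₂g³ eg¹ with CFSE 3(−0.4) + 1(+0.6) = -0.6Δ_oct = -196 kJ/mol.
Low-spin t₂g⁴ eg⁰ gives -1.6Δ_oct = -523 kJ/mol, but forming 1 extra pair costs 1P = 241 kJ/mol, so E(LS) = -523 + 241 = -282 kJ/mol.
Thus E(LS) − E(HS) = -86 kJ/mol.

-86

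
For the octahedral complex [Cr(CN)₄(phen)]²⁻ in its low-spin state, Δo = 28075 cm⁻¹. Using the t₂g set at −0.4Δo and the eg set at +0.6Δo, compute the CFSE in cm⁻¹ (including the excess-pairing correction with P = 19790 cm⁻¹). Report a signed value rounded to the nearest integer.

Ligand charges: 4×(-1) from CN⁻ and 1×(+0) from phen sum to -4; with overall charge -2, Cr is +2.
Cr is in group 6, so Cr²⁺ is d⁴ (6 − 2 = 4).
Configuration: t₂g⁴ eg⁰.
CFSE(orbital) = 4×(-0.4Δo) + 0×(0.6Δo) = -1.6Δo; with Δo = 28075 cm⁻¹ that is -44920 cm⁻¹.
Relative to high-spin t₂g³ eg¹ (0 paired), the low-spin configuration has 1 additional pair, contributing +1 × 19790 = +19790 cm⁻¹.
Combining: -44920 + 19790 = -25130 cm⁻¹.

-25130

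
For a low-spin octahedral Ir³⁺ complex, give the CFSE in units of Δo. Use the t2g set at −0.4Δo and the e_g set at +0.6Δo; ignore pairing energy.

Ir sits in group 9; removing 3 electrons leaves Ir³⁺ with 9 − 3 = 6 d electrons.
Configuration: t2g^6 e_g^0.
CFSE = 6(-0.4Δo) + 0(0.6Δo) = -2.4Δo + 0.0Δo = -2.4Δo.

-2.4 Δo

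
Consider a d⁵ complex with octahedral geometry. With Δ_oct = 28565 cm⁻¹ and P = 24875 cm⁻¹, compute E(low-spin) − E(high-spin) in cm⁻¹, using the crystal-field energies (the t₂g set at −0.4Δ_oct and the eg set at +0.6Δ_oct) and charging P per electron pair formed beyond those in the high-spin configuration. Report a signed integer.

-7380

High-spin: t₂g³ eg², CFSE = 0.0Δ_oct = 0 cm⁻¹.
Low-spin: t₂g⁵ eg⁰, orbital CFSE = -2.0Δ_oct = -57130 cm⁻¹; plus 2 excess pairs × P = +49750 cm⁻¹; total -7380 cm⁻¹.
Thus E(LS) − E(HS) = -7380 cm⁻¹.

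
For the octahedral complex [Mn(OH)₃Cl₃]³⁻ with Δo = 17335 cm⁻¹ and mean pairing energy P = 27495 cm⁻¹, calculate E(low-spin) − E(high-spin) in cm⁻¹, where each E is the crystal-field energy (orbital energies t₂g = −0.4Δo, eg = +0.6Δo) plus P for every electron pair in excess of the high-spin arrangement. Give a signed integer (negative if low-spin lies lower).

Ligand charges: 3×(-1) from OH⁻ and 3×(-1) from Cl⁻ sum to -6; with overall charge -3, Mn is +3.
Mn is in group 7, so Mn³⁺ is d⁴ (7 − 3 = 4).
In the high-spin limit (t₂g³ eg¹) the orbital term is -0.6Δo = -10401 cm⁻¹, with no excess pairing.
Low-spin: t₂g⁴ eg⁰, orbital CFSE = -1.6Δo = -27736 cm⁻¹; plus 1 excess pair × P = +27495 cm⁻¹; total -241 cm⁻¹.
The difference is -241 − (-10401) = 10160 cm⁻¹, so high-spin lies lower.

10160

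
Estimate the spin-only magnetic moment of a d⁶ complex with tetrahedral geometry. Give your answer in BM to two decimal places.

Tetrahedral splitting is small, so the complex is high-spin.
Configuration: e^3 t2^3 → 4 unpaired electrons.
μ(spin-only) = √[4(4+2)] = √24 ≈ 4.90 BM.

4.90 BM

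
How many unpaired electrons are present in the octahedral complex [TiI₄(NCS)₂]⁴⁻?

2

Ligand charges: 4×(-1) from I⁻ and 2×(-1) from NCS⁻ sum to -6; with overall charge -4, Ti is +2.
Ti²⁺: group 4, so d-count = 4 − 2 = 2.
Configuration: t2g^2 e_g^0, giving 2 unpaired electrons.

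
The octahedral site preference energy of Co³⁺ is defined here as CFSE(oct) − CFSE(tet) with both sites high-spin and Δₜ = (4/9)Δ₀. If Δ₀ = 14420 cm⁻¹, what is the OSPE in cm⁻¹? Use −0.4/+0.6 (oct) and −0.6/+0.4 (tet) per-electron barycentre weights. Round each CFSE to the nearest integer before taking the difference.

Co sits in group 9; removing 3 electrons leaves Co³⁺ with 9 − 3 = 6 d electrons.
Octahedral high-spin t2g^4 e_g^2: CFSE = -0.4 × 14420 = -5768 cm⁻¹.
Tetrahedral: e^3 t2^3, CFSE = 3(−0.6) + 3(+0.4) = -0.6Δₜ = -0.6 × (4/9) × 14420 = -3845 cm⁻¹.
OSPE = CFSE(oct) − CFSE(tet) = -5768 − (-3845) = -1923 cm⁻¹.

-1923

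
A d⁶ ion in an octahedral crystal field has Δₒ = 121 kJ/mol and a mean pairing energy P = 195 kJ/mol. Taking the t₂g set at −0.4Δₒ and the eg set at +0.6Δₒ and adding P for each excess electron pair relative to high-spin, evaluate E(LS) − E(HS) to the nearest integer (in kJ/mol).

148

In the high-spin limit (t₂g⁴ eg²) the orbital term is -0.4Δₒ = -48 kJ/mol, with no excess pairing.
Low-spin t₂g⁶ eg⁰ gives -2.4Δₒ = -290 kJ/mol, but forming 2 extra pairs costs 2P = 390 kJ/mol, so E(LS) = -290 + 390 = 100 kJ/mol.
Thus E(LS) − E(HS) = 148 kJ/mol.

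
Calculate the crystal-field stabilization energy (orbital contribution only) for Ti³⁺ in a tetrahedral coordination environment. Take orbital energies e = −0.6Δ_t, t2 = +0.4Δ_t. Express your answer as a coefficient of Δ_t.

-0.6 Δ_t

Ti³⁺: group 4, so d-count = 4 − 3 = 1.
Tetrahedral splitting is small, so the complex is high-spin.
Configuration: e^1 t2^0.
CFSE = 1(-0.6Δ_t) + 0(0.4Δ_t) = -0.6Δ_t + 0.0Δ_t = -0.6Δ_t.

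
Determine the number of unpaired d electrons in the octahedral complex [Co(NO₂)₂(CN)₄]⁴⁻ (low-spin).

1

Ligand charges: 2×(-1) from NO₂⁻ and 4×(-1) from CN⁻ sum to -6; with overall charge -4, Co is +2.
Co sits in group 9; removing 2 electrons leaves Co²⁺ with 9 − 2 = 7 d electrons.
Configuration: t₂g⁶ eg¹, giving 1 unpaired electron.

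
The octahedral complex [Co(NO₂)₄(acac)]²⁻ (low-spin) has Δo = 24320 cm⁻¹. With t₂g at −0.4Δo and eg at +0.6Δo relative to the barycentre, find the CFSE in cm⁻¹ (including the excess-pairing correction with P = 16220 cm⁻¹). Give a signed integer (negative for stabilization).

Ligand charges: 4×(-1) from NO₂⁻ and 1×(-1) from acac⁻ sum to -5; with overall charge -2, Co is +3.
Co sits in group 9; removing 3 electrons leaves Co³⁺ with 9 − 3 = 6 d electrons.
The d⁶ electrons fill as t₂g⁶ eg⁰.
Orbital CFSE = 6(-0.4) + 0(0.6) = -2.4Δo = -2.4 × 24320 = -58368 cm⁻¹.
Pairing penalty: 3 pairs vs 1 in the high-spin reference → 2 extra × P = 32440 cm⁻¹.
Combining: -58368 + 32440 = -25928 cm⁻¹.

-25928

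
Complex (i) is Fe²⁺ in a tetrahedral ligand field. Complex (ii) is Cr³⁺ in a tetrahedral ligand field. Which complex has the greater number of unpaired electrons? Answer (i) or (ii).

(i)

(i): Fe sits in group 8; removing 2 electrons leaves Fe²⁺ with 8 − 2 = 6 d electrons; Tetrahedral splitting is small, so the complex is high-spin; e³ t₂³ → 4 unpaired.
(ii): Cr sits in group 6; removing 3 electrons leaves Cr³⁺ with 6 − 3 = 3 d electrons; Tetrahedral splitting is small, so the complex is high-spin; e^2 t2^1 → 3 unpaired.
So (i) has more unpaired electrons.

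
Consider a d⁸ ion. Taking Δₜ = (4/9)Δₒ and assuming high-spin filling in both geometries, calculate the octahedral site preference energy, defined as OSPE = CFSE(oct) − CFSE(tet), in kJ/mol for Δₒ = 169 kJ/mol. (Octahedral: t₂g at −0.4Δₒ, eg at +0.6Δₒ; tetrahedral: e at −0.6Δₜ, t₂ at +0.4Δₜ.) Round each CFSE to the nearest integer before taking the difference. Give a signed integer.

In an octahedral site d⁸ (HS) is t₂g⁶ eg², giving CFSE(oct) = -1.2Δₒ = -203 kJ/mol.
In a tetrahedral site the filling is e⁴ t₂⁴: CFSE(tet) = -0.8Δₜ = -0.8 × (4/9)(169) = -60 kJ/mol.
OSPE = -203 − (-60) = -143 kJ/mol.

-143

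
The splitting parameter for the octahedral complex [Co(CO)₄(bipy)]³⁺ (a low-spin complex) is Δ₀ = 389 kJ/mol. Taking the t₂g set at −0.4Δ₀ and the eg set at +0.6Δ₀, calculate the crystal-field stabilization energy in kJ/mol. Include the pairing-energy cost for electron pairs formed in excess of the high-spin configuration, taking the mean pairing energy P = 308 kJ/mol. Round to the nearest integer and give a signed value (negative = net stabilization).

-318

Ligand charges: 4×(+0) from CO and 1×(+0) from bipy sum to +0; with overall charge +3, Co is +3.
Co³⁺: group 9, so d-count = 9 − 3 = 6.
Configuration: t₂g⁶ eg⁰.
CFSE(orbital) = 6×(-0.4Δ₀) + 0×(0.6Δ₀) = -2.4Δ₀; with Δ₀ = 389 kJ/mol that is -934 kJ/mol.
Pairing penalty: 3 pairs vs 1 in the high-spin reference → 2 extra × P = 616 kJ/mol.
Combining: -934 + 616 = -318 kJ/mol.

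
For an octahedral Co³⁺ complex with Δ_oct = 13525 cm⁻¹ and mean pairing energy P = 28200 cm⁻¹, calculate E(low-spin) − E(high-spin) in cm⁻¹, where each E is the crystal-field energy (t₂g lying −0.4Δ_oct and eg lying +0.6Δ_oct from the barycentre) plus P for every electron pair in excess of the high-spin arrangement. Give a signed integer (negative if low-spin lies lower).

29350

Co³⁺: group 9, so d-count = 9 − 3 = 6.
In the high-spin limit (t₂g⁴ eg²) the orbital term is -0.4Δ_oct = -5410 cm⁻¹, with no excess pairing.
For low-spin the configuration is t₂g⁶ eg⁰: orbital energy -2.4 × 13525 = -32460 cm⁻¹, and 2 additional pairs relative to high-spin add 56400 cm⁻¹, giving 23940 cm⁻¹.
E(LS) − E(HS) = 23940 − (-5410) = 29350 cm⁻¹.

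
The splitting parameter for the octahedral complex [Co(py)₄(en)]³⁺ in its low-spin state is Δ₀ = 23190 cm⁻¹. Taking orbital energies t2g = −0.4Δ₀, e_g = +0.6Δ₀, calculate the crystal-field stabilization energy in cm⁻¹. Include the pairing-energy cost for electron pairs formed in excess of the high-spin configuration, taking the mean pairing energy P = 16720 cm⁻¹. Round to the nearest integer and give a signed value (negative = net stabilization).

Ligand charges: 4×(+0) from py and 1×(+0) from en sum to +0; with overall charge +3, Co is +3.
Co³⁺: group 9, so d-count = 9 − 3 = 6.
The d⁶ electrons fill as t2g^6 e_g^0.
CFSE(orbital) = 6×(-0.4Δ₀) + 0×(0.6Δ₀) = -2.4Δ₀; with Δ₀ = 23190 cm⁻¹ that is -55656 cm⁻¹.
Pairing penalty: 3 pairs vs 1 in the high-spin reference → 2 extra × P = 33440 cm⁻¹.
Combining: -55656 + 33440 = -22216 cm⁻¹.

-22216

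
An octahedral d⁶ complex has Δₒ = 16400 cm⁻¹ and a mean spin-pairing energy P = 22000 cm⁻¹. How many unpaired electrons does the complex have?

Δₒ < P, so pairing is avoided: the ground state is high-spin.
Configuration: t₂g⁴ eg².
Unpaired electrons: 4.

4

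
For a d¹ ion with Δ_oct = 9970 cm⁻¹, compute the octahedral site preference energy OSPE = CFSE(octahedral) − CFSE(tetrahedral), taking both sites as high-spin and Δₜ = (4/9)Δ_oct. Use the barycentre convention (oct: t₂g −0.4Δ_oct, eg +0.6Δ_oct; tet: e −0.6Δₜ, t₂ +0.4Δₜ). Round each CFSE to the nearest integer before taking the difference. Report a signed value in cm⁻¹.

Octahedral high-spin t2g^1 e_g^0: CFSE = -0.4 × 9970 = -3988 cm⁻¹.
Tetrahedral: e^1 t2^0, CFSE = 1(−0.6) + 0(+0.4) = -0.6Δₜ = -0.6 × (4/9) × 9970 = -2659 cm⁻¹.
Subtracting, OSPE = -3988 − (-2659) = -1329 cm⁻¹.

-1329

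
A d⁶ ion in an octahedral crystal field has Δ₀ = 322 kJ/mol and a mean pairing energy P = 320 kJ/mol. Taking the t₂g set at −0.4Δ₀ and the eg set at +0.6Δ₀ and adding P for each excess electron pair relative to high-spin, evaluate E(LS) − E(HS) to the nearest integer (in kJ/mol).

High-spin d⁶ fills as t₂g⁴ eg² with CFSE 4(−0.4) + 2(+0.6) = -0.4Δ₀ = -129 kJ/mol.
Low-spin: t₂g⁶ eg⁰, orbital CFSE = -2.4Δ₀ = -773 kJ/mol; plus 2 excess pairs × P = +640 kJ/mol; total -133 kJ/mol.
The difference is -133 − (-129) = -4 kJ/mol, so low-spin lies lower.

-4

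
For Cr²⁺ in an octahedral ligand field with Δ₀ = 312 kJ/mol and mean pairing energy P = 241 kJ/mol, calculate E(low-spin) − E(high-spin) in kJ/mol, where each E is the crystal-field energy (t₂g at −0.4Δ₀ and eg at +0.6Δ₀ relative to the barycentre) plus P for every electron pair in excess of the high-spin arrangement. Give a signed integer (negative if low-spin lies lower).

Group 6 minus oxidation state +2 gives a d⁴ configuration for Cr²⁺.
High-spin: t₂g³ eg¹, CFSE = -0.6Δ₀ = -187 kJ/mol.
For low-spin the configuration is t₂g⁴ eg⁰: orbital energy -1.6 × 312 = -499 kJ/mol, and 1 additional pair relative to high-spin adds 241 kJ/mol, giving -258 kJ/mol.
The difference is -258 − (-187) = -71 kJ/mol, so low-spin lies lower.

-71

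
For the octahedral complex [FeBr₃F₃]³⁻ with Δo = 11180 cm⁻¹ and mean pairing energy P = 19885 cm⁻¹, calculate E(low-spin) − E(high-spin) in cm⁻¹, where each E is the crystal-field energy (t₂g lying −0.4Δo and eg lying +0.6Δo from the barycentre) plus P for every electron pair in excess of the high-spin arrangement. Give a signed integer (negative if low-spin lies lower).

17410

Ligand charges: 3×(-1) from Br⁻ and 3×(-1) from F⁻ sum to -6; with overall charge -3, Fe is +3.
Fe is in group 8, so Fe³⁺ is d⁵ (8 − 3 = 5).
High-spin d⁵ fills as t₂g³ eg² with CFSE 3(−0.4) + 2(+0.6) = 0.0Δo = 0 cm⁻¹.
For low-spin the configuration is t₂g⁵ eg⁰: orbital energy -2.0 × 11180 = -22360 cm⁻¹, and 2 additional pairs relative to high-spin add 39770 cm⁻¹, giving 17410 cm⁻¹.
E(LS) − E(HS) = 17410 − (0) = 17410 cm⁻¹.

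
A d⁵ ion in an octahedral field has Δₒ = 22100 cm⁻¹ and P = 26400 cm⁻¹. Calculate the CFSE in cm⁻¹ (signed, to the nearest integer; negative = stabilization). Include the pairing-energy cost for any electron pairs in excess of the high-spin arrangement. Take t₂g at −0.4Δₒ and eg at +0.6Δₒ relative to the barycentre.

Δₒ < P, so pairing is avoided: the ground state is high-spin.
That gives t₂g³ eg².
Orbital CFSE = 0.0Δₒ = 0.0 × 22100 = 0 cm⁻¹.
High-spin has no excess pairs, so no pairing correction applies.

0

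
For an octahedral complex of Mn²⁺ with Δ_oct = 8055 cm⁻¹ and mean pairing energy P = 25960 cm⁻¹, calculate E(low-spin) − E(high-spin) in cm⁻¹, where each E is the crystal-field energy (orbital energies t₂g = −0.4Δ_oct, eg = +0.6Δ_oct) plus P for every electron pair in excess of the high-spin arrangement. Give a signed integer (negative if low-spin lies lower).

Mn sits in group 7; removing 2 electrons leaves Mn²⁺ with 7 − 2 = 5 d electrons.
In the high-spin limit (t₂g³ eg²) the orbital term is 0.0Δ_oct = 0 cm⁻¹, with no excess pairing.
Low-spin: t₂g⁵ eg⁰, orbital CFSE = -2.0Δ_oct = -16110 cm⁻¹; plus 2 excess pairs × P = +51920 cm⁻¹; total 35810 cm⁻¹.
The difference is 35810 − (0) = 35810 cm⁻¹, so high-spin lies lower.

35810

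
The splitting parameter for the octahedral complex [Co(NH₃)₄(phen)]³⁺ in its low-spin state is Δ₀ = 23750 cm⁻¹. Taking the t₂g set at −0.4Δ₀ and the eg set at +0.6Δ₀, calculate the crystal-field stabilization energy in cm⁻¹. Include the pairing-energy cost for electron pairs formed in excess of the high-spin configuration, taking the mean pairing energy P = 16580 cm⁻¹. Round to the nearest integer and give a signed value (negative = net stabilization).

-23840

Ligand charges: 4×(+0) from NH₃ and 1×(+0) from phen sum to +0; with overall charge +3, Co is +3.
Co is in group 9, so Co³⁺ is d⁶ (9 − 3 = 6).
Electron filling gives t₂g⁶ eg⁰.
CFSE(orbital) = 6×(-0.4Δ₀) + 0×(0.6Δ₀) = -2.4Δ₀; with Δ₀ = 23750 cm⁻¹ that is -57000 cm⁻¹.
Relative to high-spin t₂g⁴ eg² (1 paired), the low-spin configuration has 2 additional pairs, contributing +2 × 16580 = +33160 cm⁻¹.
Net CFSE = -57000 + 33160 = -23840 cm⁻¹.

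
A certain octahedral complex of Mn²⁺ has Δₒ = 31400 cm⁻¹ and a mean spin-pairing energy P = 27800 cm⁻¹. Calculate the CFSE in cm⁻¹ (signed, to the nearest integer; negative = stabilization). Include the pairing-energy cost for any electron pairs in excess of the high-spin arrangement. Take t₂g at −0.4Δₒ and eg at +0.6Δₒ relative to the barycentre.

Mn is in group 7, so Mn²⁺ is d⁵ (7 − 2 = 5).
Here Δₒ > P (31400 > 27800), so the low-spin state is favoured.
Filling d⁵ accordingly: t₂g⁵ eg⁰.
Orbital CFSE = -2.0Δₒ = -2.0 × 31400 = -62800 cm⁻¹.
Excess pairs vs high-spin: 2 − 0 = 2; pairing cost = +55600 cm⁻¹.
Net CFSE = -62800 + 55600 = -7200 cm⁻¹.

-7200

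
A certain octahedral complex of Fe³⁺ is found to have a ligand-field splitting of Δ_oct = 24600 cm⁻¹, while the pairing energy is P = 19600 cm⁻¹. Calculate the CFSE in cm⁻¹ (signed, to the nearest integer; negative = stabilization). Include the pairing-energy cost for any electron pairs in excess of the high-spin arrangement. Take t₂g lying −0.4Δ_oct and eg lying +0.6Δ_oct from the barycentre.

-10000

Fe³⁺: group 8, so d-count = 8 − 3 = 5.
Since Δ_oct = 24600 cm⁻¹ > P = 19600 cm⁻¹, the complex adopts the low-spin configuration.
Filling d⁵ accordingly: t₂g⁵ eg⁰.
Orbital CFSE = -2.0Δ_oct = -2.0 × 24600 = -49200 cm⁻¹.
Excess pairs vs high-spin: 2 − 0 = 2; pairing cost = +39200 cm⁻¹.
Net CFSE = -49200 + 39200 = -10000 cm⁻¹.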